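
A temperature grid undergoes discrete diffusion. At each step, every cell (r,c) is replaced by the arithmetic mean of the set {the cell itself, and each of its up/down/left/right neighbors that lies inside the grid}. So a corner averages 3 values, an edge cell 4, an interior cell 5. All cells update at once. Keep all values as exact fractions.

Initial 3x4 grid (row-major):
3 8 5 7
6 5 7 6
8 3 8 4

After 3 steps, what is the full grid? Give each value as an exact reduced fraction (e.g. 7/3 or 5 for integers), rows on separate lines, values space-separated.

After step 1:
  17/3 21/4 27/4 6
  11/2 29/5 31/5 6
  17/3 6 11/2 6
After step 2:
  197/36 88/15 121/20 25/4
  679/120 23/4 121/20 121/20
  103/18 689/120 237/40 35/6
After step 3:
  6119/1080 833/144 1453/240 367/60
  8137/1440 436/75 1193/200 1451/240
  1541/270 833/144 471/80 2137/360

Answer: 6119/1080 833/144 1453/240 367/60
8137/1440 436/75 1193/200 1451/240
1541/270 833/144 471/80 2137/360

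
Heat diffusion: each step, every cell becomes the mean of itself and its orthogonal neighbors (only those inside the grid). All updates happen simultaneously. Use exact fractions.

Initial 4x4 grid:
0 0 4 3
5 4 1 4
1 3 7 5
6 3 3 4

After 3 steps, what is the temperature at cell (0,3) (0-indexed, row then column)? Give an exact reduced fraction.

Step 1: cell (0,3) = 11/3
Step 2: cell (0,3) = 107/36
Step 3: cell (0,3) = 1421/432
Full grid after step 3:
  4861/2160 8981/3600 9977/3600 1421/432
  19657/7200 17119/6000 4103/1200 25369/7200
  4693/1440 21119/6000 7489/2000 9923/2400
  7661/2160 2663/720 1623/400 2971/720

Answer: 1421/432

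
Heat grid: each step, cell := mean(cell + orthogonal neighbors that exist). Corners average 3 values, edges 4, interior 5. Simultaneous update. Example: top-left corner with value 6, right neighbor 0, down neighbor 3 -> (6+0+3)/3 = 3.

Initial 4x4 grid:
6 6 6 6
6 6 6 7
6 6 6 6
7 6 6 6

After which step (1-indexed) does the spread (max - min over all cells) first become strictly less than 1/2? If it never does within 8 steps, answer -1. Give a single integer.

Step 1: max=19/3, min=6, spread=1/3
  -> spread < 1/2 first at step 1
Step 2: max=113/18, min=6, spread=5/18
Step 3: max=6691/1080, min=289/48, spread=377/2160
Step 4: max=39923/6480, min=14501/2400, spread=7703/64800
Step 5: max=5970643/972000, min=1308301/216000, spread=166577/1944000
Step 6: max=178730347/29160000, min=39333071/6480000, spread=692611/11664000
Step 7: max=5356232281/874800000, min=26259601/4320000, spread=77326157/1749600000
Step 8: max=267666732959/43740000000, min=35491488103/5832000000, spread=2961144373/87480000000

Answer: 1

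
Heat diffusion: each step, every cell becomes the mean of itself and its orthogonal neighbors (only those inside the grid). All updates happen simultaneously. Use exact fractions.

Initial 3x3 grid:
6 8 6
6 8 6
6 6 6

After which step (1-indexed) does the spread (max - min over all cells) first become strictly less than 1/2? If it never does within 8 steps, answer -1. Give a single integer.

Answer: 2

Derivation:
Step 1: max=7, min=6, spread=1
Step 2: max=407/60, min=253/40, spread=11/24
  -> spread < 1/2 first at step 2
Step 3: max=24199/3600, min=383/60, spread=1219/3600
Step 4: max=1436603/216000, min=308759/48000, spread=755/3456
Step 5: max=85865491/12960000, min=55920119/8640000, spread=6353/41472
Step 6: max=5130658127/777600000, min=3364677293/518400000, spread=53531/497664
Step 7: max=307176444319/46656000000, min=7497614173/1152000000, spread=450953/5971968
Step 8: max=18396509793443/2799360000000, min=12165406450837/1866240000000, spread=3799043/71663616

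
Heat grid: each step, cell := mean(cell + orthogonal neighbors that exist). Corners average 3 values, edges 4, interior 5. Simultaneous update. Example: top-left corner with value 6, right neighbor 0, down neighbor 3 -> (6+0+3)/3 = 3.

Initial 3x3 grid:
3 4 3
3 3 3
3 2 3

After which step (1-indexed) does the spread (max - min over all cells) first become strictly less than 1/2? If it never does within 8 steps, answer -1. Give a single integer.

Step 1: max=10/3, min=8/3, spread=2/3
Step 2: max=155/48, min=133/48, spread=11/24
  -> spread < 1/2 first at step 2
Step 3: max=1817/576, min=1639/576, spread=89/288
Step 4: max=21491/6912, min=19981/6912, spread=755/3456
Step 5: max=255185/82944, min=242479/82944, spread=6353/41472
Step 6: max=3039515/995328, min=2932453/995328, spread=53531/497664
Step 7: max=36282761/11943936, min=35380855/11943936, spread=450953/5971968
Step 8: max=433780739/143327232, min=426182653/143327232, spread=3799043/71663616

Answer: 2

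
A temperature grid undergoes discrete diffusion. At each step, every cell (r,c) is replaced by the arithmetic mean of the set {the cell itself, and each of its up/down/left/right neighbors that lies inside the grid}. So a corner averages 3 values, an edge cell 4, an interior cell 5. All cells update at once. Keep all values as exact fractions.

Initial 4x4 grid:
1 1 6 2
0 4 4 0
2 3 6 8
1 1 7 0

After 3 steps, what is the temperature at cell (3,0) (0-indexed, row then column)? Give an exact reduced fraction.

Answer: 4787/2160

Derivation:
Step 1: cell (3,0) = 4/3
Step 2: cell (3,0) = 35/18
Step 3: cell (3,0) = 4787/2160
Full grid after step 3:
  2057/1080 18421/7200 4481/1440 1409/432
  14761/7200 8201/3000 20671/6000 2647/720
  15497/7200 17609/6000 781/200 4733/1200
  4787/2160 5453/1800 2249/600 169/40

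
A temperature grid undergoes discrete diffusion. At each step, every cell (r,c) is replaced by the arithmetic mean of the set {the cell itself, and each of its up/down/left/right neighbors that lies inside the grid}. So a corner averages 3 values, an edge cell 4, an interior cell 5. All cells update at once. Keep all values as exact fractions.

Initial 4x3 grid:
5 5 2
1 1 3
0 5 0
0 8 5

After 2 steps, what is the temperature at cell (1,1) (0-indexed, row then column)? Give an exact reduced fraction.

Answer: 123/50

Derivation:
Step 1: cell (1,1) = 3
Step 2: cell (1,1) = 123/50
Full grid after step 2:
  26/9 53/16 97/36
  119/48 123/50 133/48
  523/240 301/100 713/240
  26/9 143/40 145/36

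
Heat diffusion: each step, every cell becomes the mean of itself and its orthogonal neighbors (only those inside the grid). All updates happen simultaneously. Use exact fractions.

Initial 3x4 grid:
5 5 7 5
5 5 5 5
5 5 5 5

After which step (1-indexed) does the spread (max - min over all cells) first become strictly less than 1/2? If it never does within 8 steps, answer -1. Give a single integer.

Step 1: max=17/3, min=5, spread=2/3
Step 2: max=331/60, min=5, spread=31/60
Step 3: max=2911/540, min=5, spread=211/540
  -> spread < 1/2 first at step 3
Step 4: max=286897/54000, min=4547/900, spread=14077/54000
Step 5: max=2570407/486000, min=273683/54000, spread=5363/24300
Step 6: max=76640809/14580000, min=152869/30000, spread=93859/583200
Step 7: max=4584274481/874800000, min=248336467/48600000, spread=4568723/34992000
Step 8: max=274220435629/52488000000, min=7471618889/1458000000, spread=8387449/83980800

Answer: 3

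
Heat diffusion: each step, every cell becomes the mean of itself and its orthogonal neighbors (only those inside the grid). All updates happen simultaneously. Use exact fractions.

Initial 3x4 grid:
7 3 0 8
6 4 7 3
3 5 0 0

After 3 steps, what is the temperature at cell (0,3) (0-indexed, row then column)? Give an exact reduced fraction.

Answer: 3899/1080

Derivation:
Step 1: cell (0,3) = 11/3
Step 2: cell (0,3) = 38/9
Step 3: cell (0,3) = 3899/1080
Full grid after step 3:
  511/108 3751/900 1843/450 3899/1080
  1327/300 533/125 10127/3000 25213/7200
  473/108 3251/900 329/100 331/120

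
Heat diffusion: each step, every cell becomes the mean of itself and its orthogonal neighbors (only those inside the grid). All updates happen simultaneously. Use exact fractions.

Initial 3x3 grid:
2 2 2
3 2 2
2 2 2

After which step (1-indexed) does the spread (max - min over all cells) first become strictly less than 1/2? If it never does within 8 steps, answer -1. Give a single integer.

Step 1: max=7/3, min=2, spread=1/3
  -> spread < 1/2 first at step 1
Step 2: max=547/240, min=2, spread=67/240
Step 3: max=4757/2160, min=407/200, spread=1807/10800
Step 4: max=1885963/864000, min=11161/5400, spread=33401/288000
Step 5: max=16781933/7776000, min=1123391/540000, spread=3025513/38880000
Step 6: max=6685726867/3110400000, min=60355949/28800000, spread=53531/995328
Step 7: max=399280925849/186624000000, min=16343116051/7776000000, spread=450953/11943936
Step 8: max=23903783560603/11197440000000, min=1967248610519/933120000000, spread=3799043/143327232

Answer: 1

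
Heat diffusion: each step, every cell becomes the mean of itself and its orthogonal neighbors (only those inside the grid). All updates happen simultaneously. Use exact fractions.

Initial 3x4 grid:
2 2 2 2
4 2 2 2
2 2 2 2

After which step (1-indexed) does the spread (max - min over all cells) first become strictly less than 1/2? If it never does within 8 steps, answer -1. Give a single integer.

Answer: 3

Derivation:
Step 1: max=8/3, min=2, spread=2/3
Step 2: max=307/120, min=2, spread=67/120
Step 3: max=2597/1080, min=2, spread=437/1080
  -> spread < 1/2 first at step 3
Step 4: max=1021531/432000, min=1009/500, spread=29951/86400
Step 5: max=8991821/3888000, min=6908/3375, spread=206761/777600
Step 6: max=3566595571/1555200000, min=5565671/2700000, spread=14430763/62208000
Step 7: max=211731741689/93312000000, min=449652727/216000000, spread=139854109/746496000
Step 8: max=12619911890251/5598720000000, min=40731228977/19440000000, spread=7114543559/44789760000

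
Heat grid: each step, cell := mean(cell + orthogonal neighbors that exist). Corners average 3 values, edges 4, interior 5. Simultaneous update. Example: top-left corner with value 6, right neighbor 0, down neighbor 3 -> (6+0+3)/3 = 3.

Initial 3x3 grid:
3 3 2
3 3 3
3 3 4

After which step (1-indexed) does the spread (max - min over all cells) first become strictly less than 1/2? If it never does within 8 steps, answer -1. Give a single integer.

Step 1: max=10/3, min=8/3, spread=2/3
Step 2: max=115/36, min=101/36, spread=7/18
  -> spread < 1/2 first at step 2
Step 3: max=1345/432, min=1247/432, spread=49/216
Step 4: max=21247/6912, min=20225/6912, spread=511/3456
Step 5: max=253141/82944, min=244523/82944, spread=4309/41472
Step 6: max=3022279/995328, min=2949689/995328, spread=36295/497664
Step 7: max=36137581/11943936, min=35526035/11943936, spread=305773/5971968
Step 8: max=432557647/143327232, min=427405745/143327232, spread=2575951/71663616

Answer: 2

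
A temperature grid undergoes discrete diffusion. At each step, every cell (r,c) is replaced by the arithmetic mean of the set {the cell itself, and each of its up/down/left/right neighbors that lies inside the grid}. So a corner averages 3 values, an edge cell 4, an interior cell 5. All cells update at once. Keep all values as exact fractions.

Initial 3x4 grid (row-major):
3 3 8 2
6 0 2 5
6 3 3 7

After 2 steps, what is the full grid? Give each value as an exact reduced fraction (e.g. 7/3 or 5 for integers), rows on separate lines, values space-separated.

Answer: 15/4 281/80 317/80 17/4
311/80 333/100 179/50 22/5
47/12 291/80 307/80 17/4

Derivation:
After step 1:
  4 7/2 15/4 5
  15/4 14/5 18/5 4
  5 3 15/4 5
After step 2:
  15/4 281/80 317/80 17/4
  311/80 333/100 179/50 22/5
  47/12 291/80 307/80 17/4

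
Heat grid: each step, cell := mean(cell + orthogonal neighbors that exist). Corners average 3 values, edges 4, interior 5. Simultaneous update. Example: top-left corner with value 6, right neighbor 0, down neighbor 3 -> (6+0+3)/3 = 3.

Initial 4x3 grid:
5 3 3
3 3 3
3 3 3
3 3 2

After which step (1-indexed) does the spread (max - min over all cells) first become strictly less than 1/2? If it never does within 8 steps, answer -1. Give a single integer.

Answer: 4

Derivation:
Step 1: max=11/3, min=8/3, spread=1
Step 2: max=32/9, min=49/18, spread=5/6
Step 3: max=365/108, min=607/216, spread=41/72
Step 4: max=43097/12960, min=73543/25920, spread=4217/8640
  -> spread < 1/2 first at step 4
Step 5: max=2533417/777600, min=4490579/1555200, spread=38417/103680
Step 6: max=150326783/46656000, min=272101501/93312000, spread=1903471/6220800
Step 7: max=8924057257/2799360000, min=16495218239/5598720000, spread=18038617/74649600
Step 8: max=531568622963/167961600000, min=996838856701/335923200000, spread=883978523/4478976000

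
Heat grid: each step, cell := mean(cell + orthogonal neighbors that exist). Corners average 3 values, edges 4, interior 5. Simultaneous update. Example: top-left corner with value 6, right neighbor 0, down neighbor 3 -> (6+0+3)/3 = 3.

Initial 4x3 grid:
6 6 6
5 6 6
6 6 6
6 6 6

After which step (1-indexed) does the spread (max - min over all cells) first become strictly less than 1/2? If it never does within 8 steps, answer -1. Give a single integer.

Step 1: max=6, min=17/3, spread=1/3
  -> spread < 1/2 first at step 1
Step 2: max=6, min=689/120, spread=31/120
Step 3: max=6, min=6269/1080, spread=211/1080
Step 4: max=10753/1800, min=631103/108000, spread=14077/108000
Step 5: max=644317/108000, min=5691593/972000, spread=5363/48600
Step 6: max=357131/60000, min=171219191/29160000, spread=93859/1166400
Step 7: max=577863533/97200000, min=10287325519/1749600000, spread=4568723/69984000
Step 8: max=17314381111/2916000000, min=618075564371/104976000000, spread=8387449/167961600

Answer: 1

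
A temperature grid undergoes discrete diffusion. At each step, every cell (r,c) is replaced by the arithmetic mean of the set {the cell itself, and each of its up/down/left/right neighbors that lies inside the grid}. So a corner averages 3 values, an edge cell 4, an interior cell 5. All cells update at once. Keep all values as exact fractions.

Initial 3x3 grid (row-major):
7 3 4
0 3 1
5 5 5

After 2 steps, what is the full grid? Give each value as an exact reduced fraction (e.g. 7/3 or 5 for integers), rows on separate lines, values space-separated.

After step 1:
  10/3 17/4 8/3
  15/4 12/5 13/4
  10/3 9/2 11/3
After step 2:
  34/9 253/80 61/18
  769/240 363/100 719/240
  139/36 139/40 137/36

Answer: 34/9 253/80 61/18
769/240 363/100 719/240
139/36 139/40 137/36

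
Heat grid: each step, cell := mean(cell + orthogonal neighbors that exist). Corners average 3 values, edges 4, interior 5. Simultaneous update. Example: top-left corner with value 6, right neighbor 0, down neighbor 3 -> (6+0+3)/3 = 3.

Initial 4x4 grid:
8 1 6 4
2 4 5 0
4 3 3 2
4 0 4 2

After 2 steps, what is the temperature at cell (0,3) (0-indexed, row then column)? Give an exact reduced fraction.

Answer: 121/36

Derivation:
Step 1: cell (0,3) = 10/3
Step 2: cell (0,3) = 121/36
Full grid after step 2:
  155/36 185/48 941/240 121/36
  173/48 373/100 67/20 343/120
  793/240 76/25 69/25 317/120
  26/9 157/60 83/30 20/9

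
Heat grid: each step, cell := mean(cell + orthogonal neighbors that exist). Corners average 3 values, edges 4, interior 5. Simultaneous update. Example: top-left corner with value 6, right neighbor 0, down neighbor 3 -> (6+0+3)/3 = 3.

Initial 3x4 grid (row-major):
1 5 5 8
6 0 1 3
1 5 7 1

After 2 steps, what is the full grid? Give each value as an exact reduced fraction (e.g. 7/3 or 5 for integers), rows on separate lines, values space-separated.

Answer: 35/12 149/40 481/120 40/9
67/20 73/25 181/50 309/80
37/12 283/80 817/240 125/36

Derivation:
After step 1:
  4 11/4 19/4 16/3
  2 17/5 16/5 13/4
  4 13/4 7/2 11/3
After step 2:
  35/12 149/40 481/120 40/9
  67/20 73/25 181/50 309/80
  37/12 283/80 817/240 125/36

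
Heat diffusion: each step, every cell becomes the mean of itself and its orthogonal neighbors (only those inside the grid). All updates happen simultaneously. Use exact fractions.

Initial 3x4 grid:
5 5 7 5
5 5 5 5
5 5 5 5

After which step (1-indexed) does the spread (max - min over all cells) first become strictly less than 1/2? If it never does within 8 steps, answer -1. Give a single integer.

Step 1: max=17/3, min=5, spread=2/3
Step 2: max=331/60, min=5, spread=31/60
Step 3: max=2911/540, min=5, spread=211/540
  -> spread < 1/2 first at step 3
Step 4: max=286897/54000, min=4547/900, spread=14077/54000
Step 5: max=2570407/486000, min=273683/54000, spread=5363/24300
Step 6: max=76640809/14580000, min=152869/30000, spread=93859/583200
Step 7: max=4584274481/874800000, min=248336467/48600000, spread=4568723/34992000
Step 8: max=274220435629/52488000000, min=7471618889/1458000000, spread=8387449/83980800

Answer: 3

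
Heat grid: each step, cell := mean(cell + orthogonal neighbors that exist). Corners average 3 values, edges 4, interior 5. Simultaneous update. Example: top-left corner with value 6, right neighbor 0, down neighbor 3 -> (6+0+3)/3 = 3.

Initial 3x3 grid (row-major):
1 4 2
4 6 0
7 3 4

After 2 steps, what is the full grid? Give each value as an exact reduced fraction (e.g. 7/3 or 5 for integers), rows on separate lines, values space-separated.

After step 1:
  3 13/4 2
  9/2 17/5 3
  14/3 5 7/3
After step 2:
  43/12 233/80 11/4
  467/120 383/100 161/60
  85/18 77/20 31/9

Answer: 43/12 233/80 11/4
467/120 383/100 161/60
85/18 77/20 31/9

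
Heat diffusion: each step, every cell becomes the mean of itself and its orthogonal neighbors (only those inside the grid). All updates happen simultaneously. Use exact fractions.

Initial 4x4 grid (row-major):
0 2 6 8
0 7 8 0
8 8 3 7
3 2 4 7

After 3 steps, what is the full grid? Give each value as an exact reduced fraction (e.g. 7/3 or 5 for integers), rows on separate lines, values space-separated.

Answer: 1457/432 28729/7200 35353/7200 10903/2160
13907/3600 27127/6000 29629/6000 9607/1800
15943/3600 28541/6000 10449/2000 3007/600
9791/2160 34511/7200 11573/2400 245/48

Derivation:
After step 1:
  2/3 15/4 6 14/3
  15/4 5 24/5 23/4
  19/4 28/5 6 17/4
  13/3 17/4 4 6
After step 2:
  49/18 185/48 1153/240 197/36
  85/24 229/50 551/100 73/15
  553/120 128/25 493/100 11/2
  40/9 1091/240 81/16 19/4
After step 3:
  1457/432 28729/7200 35353/7200 10903/2160
  13907/3600 27127/6000 29629/6000 9607/1800
  15943/3600 28541/6000 10449/2000 3007/600
  9791/2160 34511/7200 11573/2400 245/48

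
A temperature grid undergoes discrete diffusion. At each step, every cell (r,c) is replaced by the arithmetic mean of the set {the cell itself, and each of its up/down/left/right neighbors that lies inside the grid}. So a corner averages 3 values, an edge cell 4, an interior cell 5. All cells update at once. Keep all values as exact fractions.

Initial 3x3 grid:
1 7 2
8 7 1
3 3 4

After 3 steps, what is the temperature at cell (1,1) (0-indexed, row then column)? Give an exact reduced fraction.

Answer: 8711/2000

Derivation:
Step 1: cell (1,1) = 26/5
Step 2: cell (1,1) = 439/100
Step 3: cell (1,1) = 8711/2000
Full grid after step 3:
  2573/540 62609/14400 8567/2160
  22453/4800 8711/2000 9139/2400
  2473/540 59809/14400 8167/2160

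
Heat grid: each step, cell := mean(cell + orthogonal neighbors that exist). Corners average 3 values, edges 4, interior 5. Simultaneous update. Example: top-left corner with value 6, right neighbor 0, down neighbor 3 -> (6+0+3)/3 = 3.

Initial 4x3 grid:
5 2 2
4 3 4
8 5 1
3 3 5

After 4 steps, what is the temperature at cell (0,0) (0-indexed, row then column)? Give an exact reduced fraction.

Step 1: cell (0,0) = 11/3
Step 2: cell (0,0) = 35/9
Step 3: cell (0,0) = 2059/540
Step 4: cell (0,0) = 122063/32400
Full grid after step 4:
  122063/32400 374791/108000 207151/64800
  216163/54000 657941/180000 724777/216000
  113549/27000 703741/180000 256339/72000
  138383/32400 860347/216000 80347/21600

Answer: 122063/32400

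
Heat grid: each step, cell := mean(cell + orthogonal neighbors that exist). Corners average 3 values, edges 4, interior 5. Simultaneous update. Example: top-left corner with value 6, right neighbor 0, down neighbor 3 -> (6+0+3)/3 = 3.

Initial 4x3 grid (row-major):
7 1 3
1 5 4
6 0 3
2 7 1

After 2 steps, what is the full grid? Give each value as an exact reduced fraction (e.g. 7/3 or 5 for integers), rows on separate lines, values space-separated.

Answer: 47/12 89/30 125/36
61/20 189/50 637/240
81/20 263/100 817/240
13/4 461/120 49/18

Derivation:
After step 1:
  3 4 8/3
  19/4 11/5 15/4
  9/4 21/5 2
  5 5/2 11/3
After step 2:
  47/12 89/30 125/36
  61/20 189/50 637/240
  81/20 263/100 817/240
  13/4 461/120 49/18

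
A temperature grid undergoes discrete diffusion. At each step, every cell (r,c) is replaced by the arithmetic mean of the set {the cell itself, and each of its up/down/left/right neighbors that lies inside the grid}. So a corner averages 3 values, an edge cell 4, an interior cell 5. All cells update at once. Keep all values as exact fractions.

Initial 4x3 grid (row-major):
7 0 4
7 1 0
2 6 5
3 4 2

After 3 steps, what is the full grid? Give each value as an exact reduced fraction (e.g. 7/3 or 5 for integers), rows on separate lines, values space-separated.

Answer: 7903/2160 1243/400 5543/2160
27169/7200 3257/1000 20219/7200
9133/2400 20887/6000 23149/7200
1331/360 51803/14400 3713/1080

Derivation:
After step 1:
  14/3 3 4/3
  17/4 14/5 5/2
  9/2 18/5 13/4
  3 15/4 11/3
After step 2:
  143/36 59/20 41/18
  973/240 323/100 593/240
  307/80 179/50 781/240
  15/4 841/240 32/9
After step 3:
  7903/2160 1243/400 5543/2160
  27169/7200 3257/1000 20219/7200
  9133/2400 20887/6000 23149/7200
  1331/360 51803/14400 3713/1080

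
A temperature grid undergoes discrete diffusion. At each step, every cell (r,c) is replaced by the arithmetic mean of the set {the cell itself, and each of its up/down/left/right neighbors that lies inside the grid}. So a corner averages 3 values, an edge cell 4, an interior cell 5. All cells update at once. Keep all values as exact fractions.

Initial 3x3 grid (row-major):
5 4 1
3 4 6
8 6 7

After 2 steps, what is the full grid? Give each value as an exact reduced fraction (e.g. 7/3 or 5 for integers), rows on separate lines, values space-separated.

Answer: 25/6 473/120 35/9
289/60 477/100 191/40
203/36 457/80 205/36

Derivation:
After step 1:
  4 7/2 11/3
  5 23/5 9/2
  17/3 25/4 19/3
After step 2:
  25/6 473/120 35/9
  289/60 477/100 191/40
  203/36 457/80 205/36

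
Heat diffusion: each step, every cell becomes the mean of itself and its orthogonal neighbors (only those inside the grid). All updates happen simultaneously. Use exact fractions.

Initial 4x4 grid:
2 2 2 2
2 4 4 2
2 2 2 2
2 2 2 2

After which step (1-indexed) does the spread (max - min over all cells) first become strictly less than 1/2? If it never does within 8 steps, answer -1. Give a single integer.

Step 1: max=14/5, min=2, spread=4/5
Step 2: max=13/5, min=2, spread=3/5
Step 3: max=2459/1000, min=253/120, spread=263/750
  -> spread < 1/2 first at step 3
Step 4: max=43853/18000, min=7747/3600, spread=853/3000
Step 5: max=1307357/540000, min=236689/108000, spread=1721/7500
Step 6: max=38956709/16200000, min=5982307/2700000, spread=3062867/16200000
Step 7: max=232398613/97200000, min=22596671/10125000, spread=77352857/486000000
Step 8: max=34682331113/14580000000, min=5455569661/2430000000, spread=1948913147/14580000000

Answer: 3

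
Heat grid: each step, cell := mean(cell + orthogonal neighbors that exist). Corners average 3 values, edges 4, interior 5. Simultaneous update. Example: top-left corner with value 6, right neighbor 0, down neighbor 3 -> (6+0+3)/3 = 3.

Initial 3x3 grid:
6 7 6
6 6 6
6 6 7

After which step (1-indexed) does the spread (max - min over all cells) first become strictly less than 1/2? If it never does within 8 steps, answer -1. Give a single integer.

Answer: 1

Derivation:
Step 1: max=19/3, min=6, spread=1/3
  -> spread < 1/2 first at step 1
Step 2: max=1507/240, min=73/12, spread=47/240
Step 3: max=6781/1080, min=491/80, spread=61/432
Step 4: max=405437/64800, min=266033/43200, spread=511/5184
Step 5: max=24287089/3888000, min=16011851/2592000, spread=4309/62208
Step 6: max=1454663633/233280000, min=320738099/51840000, spread=36295/746496
Step 7: max=87189843901/13996800000, min=57808049059/9331200000, spread=305773/8957952
Step 8: max=5226945511397/839808000000, min=3471213929473/559872000000, spread=2575951/107495424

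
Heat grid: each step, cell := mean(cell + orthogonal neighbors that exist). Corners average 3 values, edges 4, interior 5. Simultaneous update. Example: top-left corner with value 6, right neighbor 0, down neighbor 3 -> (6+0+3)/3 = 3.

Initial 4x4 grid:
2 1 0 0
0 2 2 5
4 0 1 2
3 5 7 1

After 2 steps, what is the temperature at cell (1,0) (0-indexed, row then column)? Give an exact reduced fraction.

Answer: 23/16

Derivation:
Step 1: cell (1,0) = 2
Step 2: cell (1,0) = 23/16
Full grid after step 2:
  17/12 1 17/12 14/9
  23/16 173/100 42/25 49/24
  203/80 113/50 251/100 307/120
  19/6 273/80 779/240 109/36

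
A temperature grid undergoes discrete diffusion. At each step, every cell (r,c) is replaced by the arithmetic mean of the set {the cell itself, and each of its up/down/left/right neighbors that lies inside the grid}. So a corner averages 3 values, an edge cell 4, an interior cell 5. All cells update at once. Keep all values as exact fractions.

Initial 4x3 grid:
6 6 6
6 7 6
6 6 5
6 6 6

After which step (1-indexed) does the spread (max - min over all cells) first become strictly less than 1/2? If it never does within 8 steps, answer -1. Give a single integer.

Answer: 2

Derivation:
Step 1: max=25/4, min=17/3, spread=7/12
Step 2: max=37/6, min=209/36, spread=13/36
  -> spread < 1/2 first at step 2
Step 3: max=2207/360, min=2531/432, spread=587/2160
Step 4: max=264623/43200, min=382237/64800, spread=5879/25920
Step 5: max=15821707/2592000, min=2881351/486000, spread=272701/1555200
Step 6: max=947217893/155520000, min=693782651/116640000, spread=2660923/18662400
Step 7: max=56706278287/9331200000, min=41738275009/6998400000, spread=126629393/1119744000
Step 8: max=3396737249933/559872000000, min=2509060787231/419904000000, spread=1231748807/13436928000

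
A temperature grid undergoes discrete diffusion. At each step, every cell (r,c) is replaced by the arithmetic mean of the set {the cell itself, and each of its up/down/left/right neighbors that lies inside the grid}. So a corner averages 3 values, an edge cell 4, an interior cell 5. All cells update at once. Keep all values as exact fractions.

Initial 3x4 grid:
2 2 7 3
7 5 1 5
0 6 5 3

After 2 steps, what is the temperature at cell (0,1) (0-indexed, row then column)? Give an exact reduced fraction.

Step 1: cell (0,1) = 4
Step 2: cell (0,1) = 907/240
Full grid after step 2:
  67/18 907/240 337/80 15/4
  157/40 203/50 94/25 127/30
  71/18 977/240 1001/240 133/36

Answer: 907/240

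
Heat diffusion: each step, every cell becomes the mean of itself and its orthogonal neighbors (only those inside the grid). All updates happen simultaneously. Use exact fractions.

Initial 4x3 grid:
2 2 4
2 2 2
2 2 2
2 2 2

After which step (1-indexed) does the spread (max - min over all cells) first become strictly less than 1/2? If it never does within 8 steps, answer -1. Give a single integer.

Step 1: max=8/3, min=2, spread=2/3
Step 2: max=23/9, min=2, spread=5/9
Step 3: max=257/108, min=2, spread=41/108
  -> spread < 1/2 first at step 3
Step 4: max=30137/12960, min=2, spread=4217/12960
Step 5: max=1764349/777600, min=7279/3600, spread=38417/155520
Step 6: max=104512211/46656000, min=146597/72000, spread=1903471/9331200
Step 7: max=6199709089/2799360000, min=4435759/2160000, spread=18038617/111974400
Step 8: max=369191382851/167961600000, min=401726759/194400000, spread=883978523/6718464000

Answer: 3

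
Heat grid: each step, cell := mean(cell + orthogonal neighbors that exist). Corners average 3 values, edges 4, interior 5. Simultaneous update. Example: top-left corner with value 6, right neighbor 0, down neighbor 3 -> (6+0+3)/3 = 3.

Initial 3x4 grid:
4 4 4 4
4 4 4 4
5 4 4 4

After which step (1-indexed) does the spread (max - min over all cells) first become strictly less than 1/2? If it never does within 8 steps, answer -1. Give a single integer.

Answer: 1

Derivation:
Step 1: max=13/3, min=4, spread=1/3
  -> spread < 1/2 first at step 1
Step 2: max=77/18, min=4, spread=5/18
Step 3: max=905/216, min=4, spread=41/216
Step 4: max=107897/25920, min=4, spread=4217/25920
Step 5: max=6429949/1555200, min=28879/7200, spread=38417/311040
Step 6: max=384448211/93312000, min=578597/144000, spread=1903471/18662400
Step 7: max=22995869089/5598720000, min=17395759/4320000, spread=18038617/223948800
Step 8: max=1376960982851/335923200000, min=1568126759/388800000, spread=883978523/13436928000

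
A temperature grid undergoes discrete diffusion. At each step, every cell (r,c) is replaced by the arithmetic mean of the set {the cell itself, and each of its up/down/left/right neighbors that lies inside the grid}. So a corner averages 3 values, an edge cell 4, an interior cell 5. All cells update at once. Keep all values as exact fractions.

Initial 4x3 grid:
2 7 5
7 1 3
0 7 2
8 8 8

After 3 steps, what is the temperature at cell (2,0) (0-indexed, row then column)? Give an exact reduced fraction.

Step 1: cell (2,0) = 11/2
Step 2: cell (2,0) = 127/30
Step 3: cell (2,0) = 18343/3600
Full grid after step 3:
  1903/432 57547/14400 313/72
  7289/1800 13609/3000 9677/2400
  18343/3600 13879/3000 4079/800
  11591/2160 84547/14400 1951/360

Answer: 18343/3600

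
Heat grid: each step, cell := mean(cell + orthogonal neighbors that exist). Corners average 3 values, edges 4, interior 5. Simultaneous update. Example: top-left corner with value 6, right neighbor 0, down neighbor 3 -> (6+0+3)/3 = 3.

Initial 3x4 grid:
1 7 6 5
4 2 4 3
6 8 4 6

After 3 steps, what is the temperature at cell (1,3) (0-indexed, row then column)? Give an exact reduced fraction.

Step 1: cell (1,3) = 9/2
Step 2: cell (1,3) = 173/40
Step 3: cell (1,3) = 11311/2400
Full grid after step 3:
  69/16 5123/1200 16979/3600 2467/540
  6909/1600 9453/2000 4509/1000 11311/2400
  235/48 2849/600 2213/450 2477/540

Answer: 11311/2400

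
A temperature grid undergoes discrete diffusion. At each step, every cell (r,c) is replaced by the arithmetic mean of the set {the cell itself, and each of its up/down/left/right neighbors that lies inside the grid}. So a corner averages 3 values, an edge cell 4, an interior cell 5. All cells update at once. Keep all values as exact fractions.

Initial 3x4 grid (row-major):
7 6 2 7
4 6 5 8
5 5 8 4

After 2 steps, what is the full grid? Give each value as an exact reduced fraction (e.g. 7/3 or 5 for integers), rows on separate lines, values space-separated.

Answer: 197/36 1267/240 1303/240 50/9
631/120 111/20 11/2 181/30
97/18 641/120 719/120 109/18

Derivation:
After step 1:
  17/3 21/4 5 17/3
  11/2 26/5 29/5 6
  14/3 6 11/2 20/3
After step 2:
  197/36 1267/240 1303/240 50/9
  631/120 111/20 11/2 181/30
  97/18 641/120 719/120 109/18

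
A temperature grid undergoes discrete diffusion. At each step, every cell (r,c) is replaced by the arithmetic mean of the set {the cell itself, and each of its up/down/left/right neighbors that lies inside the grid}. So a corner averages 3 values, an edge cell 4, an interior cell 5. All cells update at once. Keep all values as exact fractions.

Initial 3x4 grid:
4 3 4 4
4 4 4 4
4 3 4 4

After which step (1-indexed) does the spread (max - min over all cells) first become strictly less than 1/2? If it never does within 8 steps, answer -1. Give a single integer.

Answer: 1

Derivation:
Step 1: max=4, min=18/5, spread=2/5
  -> spread < 1/2 first at step 1
Step 2: max=4, min=443/120, spread=37/120
Step 3: max=283/72, min=4043/1080, spread=101/540
Step 4: max=17609/4500, min=101449/27000, spread=841/5400
Step 5: max=629701/162000, min=229121/60750, spread=11227/97200
Step 6: max=31410457/8100000, min=367265659/97200000, spread=386393/3888000
Step 7: max=1878558563/486000000, min=3314300519/874800000, spread=41940559/546750000
Step 8: max=112555718917/29160000000, min=1327303923379/349920000000, spread=186917629/2799360000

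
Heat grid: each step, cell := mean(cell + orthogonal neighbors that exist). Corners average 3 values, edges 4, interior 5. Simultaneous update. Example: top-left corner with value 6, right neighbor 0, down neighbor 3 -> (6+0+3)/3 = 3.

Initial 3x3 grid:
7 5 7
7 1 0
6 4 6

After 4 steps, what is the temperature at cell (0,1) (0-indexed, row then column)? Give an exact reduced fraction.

Step 1: cell (0,1) = 5
Step 2: cell (0,1) = 281/60
Step 3: cell (0,1) = 2099/450
Step 4: cell (0,1) = 987899/216000
Full grid after step 4:
  639163/129600 987899/216000 30541/7200
  1389157/288000 200369/45000 1753423/432000
  304519/64800 1243157/288000 519613/129600

Answer: 987899/216000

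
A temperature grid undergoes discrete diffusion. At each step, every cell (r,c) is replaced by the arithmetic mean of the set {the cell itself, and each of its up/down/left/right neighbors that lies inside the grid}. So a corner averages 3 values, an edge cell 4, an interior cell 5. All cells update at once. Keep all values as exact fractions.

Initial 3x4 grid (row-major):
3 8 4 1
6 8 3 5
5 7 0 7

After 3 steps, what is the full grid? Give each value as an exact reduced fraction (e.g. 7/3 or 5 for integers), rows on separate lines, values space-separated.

Answer: 12229/2160 37249/7200 32459/7200 1711/432
40249/7200 15971/3000 6683/1500 7301/1800
4033/720 4111/800 11003/2400 587/144

Derivation:
After step 1:
  17/3 23/4 4 10/3
  11/2 32/5 4 4
  6 5 17/4 4
After step 2:
  203/36 1309/240 205/48 34/9
  707/120 533/100 453/100 23/6
  11/2 433/80 69/16 49/12
After step 3:
  12229/2160 37249/7200 32459/7200 1711/432
  40249/7200 15971/3000 6683/1500 7301/1800
  4033/720 4111/800 11003/2400 587/144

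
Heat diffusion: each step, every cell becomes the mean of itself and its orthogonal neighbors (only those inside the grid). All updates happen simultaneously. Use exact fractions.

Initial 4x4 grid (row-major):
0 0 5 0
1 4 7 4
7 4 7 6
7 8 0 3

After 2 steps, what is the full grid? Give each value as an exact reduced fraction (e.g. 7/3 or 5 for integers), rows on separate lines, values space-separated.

After step 1:
  1/3 9/4 3 3
  3 16/5 27/5 17/4
  19/4 6 24/5 5
  22/3 19/4 9/2 3
After step 2:
  67/36 527/240 273/80 41/12
  677/240 397/100 413/100 353/80
  253/48 47/10 257/50 341/80
  101/18 271/48 341/80 25/6

Answer: 67/36 527/240 273/80 41/12
677/240 397/100 413/100 353/80
253/48 47/10 257/50 341/80
101/18 271/48 341/80 25/6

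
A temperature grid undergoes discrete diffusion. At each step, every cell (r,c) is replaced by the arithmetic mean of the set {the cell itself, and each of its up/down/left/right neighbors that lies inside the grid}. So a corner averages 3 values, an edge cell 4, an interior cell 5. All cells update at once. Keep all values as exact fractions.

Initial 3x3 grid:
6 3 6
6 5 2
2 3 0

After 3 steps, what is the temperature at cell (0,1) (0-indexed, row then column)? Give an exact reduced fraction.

Step 1: cell (0,1) = 5
Step 2: cell (0,1) = 131/30
Step 3: cell (0,1) = 3851/900
Full grid after step 3:
  1087/240 3851/900 8233/2160
  60191/14400 3707/1000 48241/14400
  7813/2160 23183/7200 6103/2160

Answer: 3851/900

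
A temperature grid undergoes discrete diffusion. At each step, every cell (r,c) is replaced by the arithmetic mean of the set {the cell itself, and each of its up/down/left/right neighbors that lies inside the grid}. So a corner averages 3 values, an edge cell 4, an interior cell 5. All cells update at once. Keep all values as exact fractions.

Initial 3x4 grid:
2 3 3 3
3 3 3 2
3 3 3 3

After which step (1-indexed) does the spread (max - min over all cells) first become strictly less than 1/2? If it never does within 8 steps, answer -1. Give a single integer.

Step 1: max=3, min=8/3, spread=1/3
  -> spread < 1/2 first at step 1
Step 2: max=3, min=653/240, spread=67/240
Step 3: max=421/144, min=2999/1080, spread=317/2160
Step 4: max=34877/12000, min=2422949/864000, spread=17639/172800
Step 5: max=7485913/2592000, min=21851359/7776000, spread=30319/388800
Step 6: max=447133147/155520000, min=1316727041/466560000, spread=61681/1166400
Step 7: max=330721433/115200000, min=79100973019/27993600000, spread=1580419/34992000
Step 8: max=1603967985707/559872000000, min=4755441805121/1679616000000, spread=7057769/209952000

Answer: 1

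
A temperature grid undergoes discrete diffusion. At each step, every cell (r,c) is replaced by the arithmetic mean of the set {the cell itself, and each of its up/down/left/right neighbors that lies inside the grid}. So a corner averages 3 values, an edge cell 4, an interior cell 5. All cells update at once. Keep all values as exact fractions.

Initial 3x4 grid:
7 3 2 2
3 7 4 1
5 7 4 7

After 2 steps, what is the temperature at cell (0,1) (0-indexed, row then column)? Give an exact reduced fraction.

Step 1: cell (0,1) = 19/4
Step 2: cell (0,1) = 499/120
Full grid after step 2:
  175/36 499/120 383/120 95/36
  589/120 122/25 403/100 383/120
  65/12 421/80 377/80 13/3

Answer: 499/120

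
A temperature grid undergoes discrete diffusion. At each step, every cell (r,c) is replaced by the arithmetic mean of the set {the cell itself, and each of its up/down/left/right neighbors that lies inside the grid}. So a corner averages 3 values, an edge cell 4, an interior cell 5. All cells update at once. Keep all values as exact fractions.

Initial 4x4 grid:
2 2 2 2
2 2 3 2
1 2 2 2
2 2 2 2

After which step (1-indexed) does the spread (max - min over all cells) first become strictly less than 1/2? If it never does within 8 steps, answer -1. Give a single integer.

Answer: 2

Derivation:
Step 1: max=9/4, min=5/3, spread=7/12
Step 2: max=111/50, min=209/120, spread=287/600
  -> spread < 1/2 first at step 2
Step 3: max=5167/2400, min=1949/1080, spread=7523/21600
Step 4: max=23171/10800, min=60461/32400, spread=2263/8100
Step 5: max=27473/12960, min=1830683/972000, spread=7181/30375
Step 6: max=4105093/1944000, min=55770863/29160000, spread=1451383/7290000
Step 7: max=610916567/291600000, min=1686254129/874800000, spread=36623893/218700000
Step 8: max=18236882681/8748000000, min=51015853631/26244000000, spread=923698603/6561000000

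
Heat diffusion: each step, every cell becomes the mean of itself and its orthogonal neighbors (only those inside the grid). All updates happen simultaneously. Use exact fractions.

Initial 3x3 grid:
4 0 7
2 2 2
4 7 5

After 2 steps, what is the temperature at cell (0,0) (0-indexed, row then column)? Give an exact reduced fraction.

Answer: 11/4

Derivation:
Step 1: cell (0,0) = 2
Step 2: cell (0,0) = 11/4
Full grid after step 2:
  11/4 217/80 41/12
  179/60 347/100 107/30
  71/18 161/40 79/18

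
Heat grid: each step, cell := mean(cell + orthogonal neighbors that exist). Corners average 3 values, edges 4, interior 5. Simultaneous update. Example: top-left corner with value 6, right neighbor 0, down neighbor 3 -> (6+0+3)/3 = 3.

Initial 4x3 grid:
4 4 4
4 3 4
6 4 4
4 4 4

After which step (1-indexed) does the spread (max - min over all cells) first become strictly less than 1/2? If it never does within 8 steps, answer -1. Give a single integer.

Answer: 3

Derivation:
Step 1: max=14/3, min=15/4, spread=11/12
Step 2: max=1057/240, min=23/6, spread=137/240
Step 3: max=9367/2160, min=1393/360, spread=1009/2160
  -> spread < 1/2 first at step 3
Step 4: max=55169/12960, min=33701/8640, spread=1847/5184
Step 5: max=819541/194400, min=2037337/518400, spread=444317/1555200
Step 6: max=97516117/23328000, min=123083711/31104000, spread=4162667/18662400
Step 7: max=5817364583/1399680000, min=7423604509/1866240000, spread=199728961/1119744000
Step 8: max=347420191057/83980800000, min=447370715351/111974400000, spread=1902744727/13436928000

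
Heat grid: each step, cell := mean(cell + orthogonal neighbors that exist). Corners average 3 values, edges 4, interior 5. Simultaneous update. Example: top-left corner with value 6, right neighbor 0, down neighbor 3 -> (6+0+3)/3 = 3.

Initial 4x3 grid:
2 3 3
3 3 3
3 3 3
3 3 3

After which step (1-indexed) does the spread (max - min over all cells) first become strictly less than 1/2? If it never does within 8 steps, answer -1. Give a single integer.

Answer: 1

Derivation:
Step 1: max=3, min=8/3, spread=1/3
  -> spread < 1/2 first at step 1
Step 2: max=3, min=49/18, spread=5/18
Step 3: max=3, min=607/216, spread=41/216
Step 4: max=3, min=73543/25920, spread=4217/25920
Step 5: max=21521/7200, min=4456451/1555200, spread=38417/311040
Step 6: max=429403/144000, min=268735789/93312000, spread=1903471/18662400
Step 7: max=12844241/4320000, min=16195170911/5598720000, spread=18038617/223948800
Step 8: max=1153473241/388800000, min=974501417149/335923200000, spread=883978523/13436928000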